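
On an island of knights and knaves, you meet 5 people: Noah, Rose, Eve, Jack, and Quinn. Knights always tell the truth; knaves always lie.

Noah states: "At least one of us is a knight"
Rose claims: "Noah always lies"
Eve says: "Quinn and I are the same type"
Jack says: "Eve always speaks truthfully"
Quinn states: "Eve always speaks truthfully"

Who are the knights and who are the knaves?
Noah is a knight.
Rose is a knave.
Eve is a knight.
Jack is a knight.
Quinn is a knight.

Verification:
- Noah (knight) says "At least one of us is a knight" - this is TRUE because Noah, Eve, Jack, and Quinn are knights.
- Rose (knave) says "Noah always lies" - this is FALSE (a lie) because Noah is a knight.
- Eve (knight) says "Quinn and I are the same type" - this is TRUE because Eve is a knight and Quinn is a knight.
- Jack (knight) says "Eve always speaks truthfully" - this is TRUE because Eve is a knight.
- Quinn (knight) says "Eve always speaks truthfully" - this is TRUE because Eve is a knight.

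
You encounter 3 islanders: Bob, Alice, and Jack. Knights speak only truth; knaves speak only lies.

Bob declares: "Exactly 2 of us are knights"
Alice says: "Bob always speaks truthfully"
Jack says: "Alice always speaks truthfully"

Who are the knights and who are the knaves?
Bob is a knave.
Alice is a knave.
Jack is a knave.

Verification:
- Bob (knave) says "Exactly 2 of us are knights" - this is FALSE (a lie) because there are 0 knights.
- Alice (knave) says "Bob always speaks truthfully" - this is FALSE (a lie) because Bob is a knave.
- Jack (knave) says "Alice always speaks truthfully" - this is FALSE (a lie) because Alice is a knave.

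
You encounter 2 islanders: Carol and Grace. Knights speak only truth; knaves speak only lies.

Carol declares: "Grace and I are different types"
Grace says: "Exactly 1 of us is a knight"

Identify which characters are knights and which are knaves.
Carol is a knave.
Grace is a knave.

Verification:
- Carol (knave) says "Grace and I are different types" - this is FALSE (a lie) because Carol is a knave and Grace is a knave.
- Grace (knave) says "Exactly 1 of us is a knight" - this is FALSE (a lie) because there are 0 knights.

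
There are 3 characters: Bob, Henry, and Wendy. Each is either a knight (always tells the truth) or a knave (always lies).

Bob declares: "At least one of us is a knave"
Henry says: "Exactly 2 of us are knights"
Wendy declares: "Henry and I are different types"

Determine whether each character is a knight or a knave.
Bob is a knight.
Henry is a knave.
Wendy is a knave.

Verification:
- Bob (knight) says "At least one of us is a knave" - this is TRUE because Henry and Wendy are knaves.
- Henry (knave) says "Exactly 2 of us are knights" - this is FALSE (a lie) because there are 1 knights.
- Wendy (knave) says "Henry and I are different types" - this is FALSE (a lie) because Wendy is a knave and Henry is a knave.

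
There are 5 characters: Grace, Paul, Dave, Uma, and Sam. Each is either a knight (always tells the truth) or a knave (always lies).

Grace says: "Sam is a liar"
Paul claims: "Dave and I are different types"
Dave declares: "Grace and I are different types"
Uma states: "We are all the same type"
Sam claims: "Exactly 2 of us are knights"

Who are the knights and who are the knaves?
Grace is a knave.
Paul is a knight.
Dave is a knave.
Uma is a knave.
Sam is a knight.

Verification:
- Grace (knave) says "Sam is a liar" - this is FALSE (a lie) because Sam is a knight.
- Paul (knight) says "Dave and I are different types" - this is TRUE because Paul is a knight and Dave is a knave.
- Dave (knave) says "Grace and I are different types" - this is FALSE (a lie) because Dave is a knave and Grace is a knave.
- Uma (knave) says "We are all the same type" - this is FALSE (a lie) because Paul and Sam are knights and Grace, Dave, and Uma are knaves.
- Sam (knight) says "Exactly 2 of us are knights" - this is TRUE because there are 2 knights.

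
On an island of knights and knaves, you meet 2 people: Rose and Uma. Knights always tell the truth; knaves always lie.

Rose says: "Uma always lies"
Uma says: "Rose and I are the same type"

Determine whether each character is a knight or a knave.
Rose is a knight.
Uma is a knave.

Verification:
- Rose (knight) says "Uma always lies" - this is TRUE because Uma is a knave.
- Uma (knave) says "Rose and I are the same type" - this is FALSE (a lie) because Uma is a knave and Rose is a knight.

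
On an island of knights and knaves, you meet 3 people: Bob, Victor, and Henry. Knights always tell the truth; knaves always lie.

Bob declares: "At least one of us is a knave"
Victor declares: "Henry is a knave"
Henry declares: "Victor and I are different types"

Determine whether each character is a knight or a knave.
Bob is a knight.
Victor is a knave.
Henry is a knight.

Verification:
- Bob (knight) says "At least one of us is a knave" - this is TRUE because Victor is a knave.
- Victor (knave) says "Henry is a knave" - this is FALSE (a lie) because Henry is a knight.
- Henry (knight) says "Victor and I are different types" - this is TRUE because Henry is a knight and Victor is a knave.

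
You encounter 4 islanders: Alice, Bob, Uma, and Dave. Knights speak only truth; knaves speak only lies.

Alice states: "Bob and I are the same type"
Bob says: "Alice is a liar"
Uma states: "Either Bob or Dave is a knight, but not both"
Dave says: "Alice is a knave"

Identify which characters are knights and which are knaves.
Alice is a knave.
Bob is a knight.
Uma is a knave.
Dave is a knight.

Verification:
- Alice (knave) says "Bob and I are the same type" - this is FALSE (a lie) because Alice is a knave and Bob is a knight.
- Bob (knight) says "Alice is a liar" - this is TRUE because Alice is a knave.
- Uma (knave) says "Either Bob or Dave is a knight, but not both" - this is FALSE (a lie) because Bob is a knight and Dave is a knight.
- Dave (knight) says "Alice is a knave" - this is TRUE because Alice is a knave.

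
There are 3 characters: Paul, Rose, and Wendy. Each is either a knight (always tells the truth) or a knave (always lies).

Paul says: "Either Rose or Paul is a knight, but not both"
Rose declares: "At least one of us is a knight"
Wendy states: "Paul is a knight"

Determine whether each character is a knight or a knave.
Paul is a knave.
Rose is a knave.
Wendy is a knave.

Verification:
- Paul (knave) says "Either Rose or Paul is a knight, but not both" - this is FALSE (a lie) because Rose is a knave and Paul is a knave.
- Rose (knave) says "At least one of us is a knight" - this is FALSE (a lie) because no one is a knight.
- Wendy (knave) says "Paul is a knight" - this is FALSE (a lie) because Paul is a knave.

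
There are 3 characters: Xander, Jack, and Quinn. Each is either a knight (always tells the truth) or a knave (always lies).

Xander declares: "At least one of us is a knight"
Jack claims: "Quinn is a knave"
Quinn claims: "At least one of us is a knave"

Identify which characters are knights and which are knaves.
Xander is a knight.
Jack is a knave.
Quinn is a knight.

Verification:
- Xander (knight) says "At least one of us is a knight" - this is TRUE because Xander and Quinn are knights.
- Jack (knave) says "Quinn is a knave" - this is FALSE (a lie) because Quinn is a knight.
- Quinn (knight) says "At least one of us is a knave" - this is TRUE because Jack is a knave.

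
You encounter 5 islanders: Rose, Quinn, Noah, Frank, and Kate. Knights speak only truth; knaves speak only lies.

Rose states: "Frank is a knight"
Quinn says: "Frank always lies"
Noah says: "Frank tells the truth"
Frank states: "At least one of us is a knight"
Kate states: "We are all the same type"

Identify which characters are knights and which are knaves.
Rose is a knight.
Quinn is a knave.
Noah is a knight.
Frank is a knight.
Kate is a knave.

Verification:
- Rose (knight) says "Frank is a knight" - this is TRUE because Frank is a knight.
- Quinn (knave) says "Frank always lies" - this is FALSE (a lie) because Frank is a knight.
- Noah (knight) says "Frank tells the truth" - this is TRUE because Frank is a knight.
- Frank (knight) says "At least one of us is a knight" - this is TRUE because Rose, Noah, and Frank are knights.
- Kate (knave) says "We are all the same type" - this is FALSE (a lie) because Rose, Noah, and Frank are knights and Quinn and Kate are knaves.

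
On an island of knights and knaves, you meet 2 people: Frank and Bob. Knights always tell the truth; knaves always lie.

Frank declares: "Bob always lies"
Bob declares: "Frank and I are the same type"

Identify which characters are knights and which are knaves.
Frank is a knight.
Bob is a knave.

Verification:
- Frank (knight) says "Bob always lies" - this is TRUE because Bob is a knave.
- Bob (knave) says "Frank and I are the same type" - this is FALSE (a lie) because Bob is a knave and Frank is a knight.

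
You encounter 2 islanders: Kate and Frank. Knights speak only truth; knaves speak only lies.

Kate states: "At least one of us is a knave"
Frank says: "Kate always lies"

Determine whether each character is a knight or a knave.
Kate is a knight.
Frank is a knave.

Verification:
- Kate (knight) says "At least one of us is a knave" - this is TRUE because Frank is a knave.
- Frank (knave) says "Kate always lies" - this is FALSE (a lie) because Kate is a knight.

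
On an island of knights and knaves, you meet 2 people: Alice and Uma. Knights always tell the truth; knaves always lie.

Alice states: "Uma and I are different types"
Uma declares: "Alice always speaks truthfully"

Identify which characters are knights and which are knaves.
Alice is a knave.
Uma is a knave.

Verification:
- Alice (knave) says "Uma and I are different types" - this is FALSE (a lie) because Alice is a knave and Uma is a knave.
- Uma (knave) says "Alice always speaks truthfully" - this is FALSE (a lie) because Alice is a knave.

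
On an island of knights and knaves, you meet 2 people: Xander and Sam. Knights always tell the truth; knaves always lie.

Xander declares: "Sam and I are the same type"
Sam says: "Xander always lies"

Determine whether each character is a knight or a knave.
Xander is a knave.
Sam is a knight.

Verification:
- Xander (knave) says "Sam and I are the same type" - this is FALSE (a lie) because Xander is a knave and Sam is a knight.
- Sam (knight) says "Xander always lies" - this is TRUE because Xander is a knave.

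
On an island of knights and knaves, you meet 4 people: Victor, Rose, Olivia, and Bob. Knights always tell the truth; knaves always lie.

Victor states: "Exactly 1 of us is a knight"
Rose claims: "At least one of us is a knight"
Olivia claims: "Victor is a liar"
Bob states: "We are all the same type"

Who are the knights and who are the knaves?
Victor is a knave.
Rose is a knight.
Olivia is a knight.
Bob is a knave.

Verification:
- Victor (knave) says "Exactly 1 of us is a knight" - this is FALSE (a lie) because there are 2 knights.
- Rose (knight) says "At least one of us is a knight" - this is TRUE because Rose and Olivia are knights.
- Olivia (knight) says "Victor is a liar" - this is TRUE because Victor is a knave.
- Bob (knave) says "We are all the same type" - this is FALSE (a lie) because Rose and Olivia are knights and Victor and Bob are knaves.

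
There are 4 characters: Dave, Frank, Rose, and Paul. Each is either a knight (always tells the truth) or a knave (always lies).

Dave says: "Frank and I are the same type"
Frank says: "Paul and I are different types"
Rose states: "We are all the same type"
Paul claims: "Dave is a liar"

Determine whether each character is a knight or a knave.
Dave is a knight.
Frank is a knight.
Rose is a knave.
Paul is a knave.

Verification:
- Dave (knight) says "Frank and I are the same type" - this is TRUE because Dave is a knight and Frank is a knight.
- Frank (knight) says "Paul and I are different types" - this is TRUE because Frank is a knight and Paul is a knave.
- Rose (knave) says "We are all the same type" - this is FALSE (a lie) because Dave and Frank are knights and Rose and Paul are knaves.
- Paul (knave) says "Dave is a liar" - this is FALSE (a lie) because Dave is a knight.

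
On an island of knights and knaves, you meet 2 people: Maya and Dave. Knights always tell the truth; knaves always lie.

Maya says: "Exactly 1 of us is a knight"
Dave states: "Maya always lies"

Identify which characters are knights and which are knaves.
Maya is a knight.
Dave is a knave.

Verification:
- Maya (knight) says "Exactly 1 of us is a knight" - this is TRUE because there are 1 knights.
- Dave (knave) says "Maya always lies" - this is FALSE (a lie) because Maya is a knight.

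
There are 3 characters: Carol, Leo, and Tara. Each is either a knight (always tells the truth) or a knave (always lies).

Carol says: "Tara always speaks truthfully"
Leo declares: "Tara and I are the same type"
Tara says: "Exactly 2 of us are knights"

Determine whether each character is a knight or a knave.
Carol is a knight.
Leo is a knave.
Tara is a knight.

Verification:
- Carol (knight) says "Tara always speaks truthfully" - this is TRUE because Tara is a knight.
- Leo (knave) says "Tara and I are the same type" - this is FALSE (a lie) because Leo is a knave and Tara is a knight.
- Tara (knight) says "Exactly 2 of us are knights" - this is TRUE because there are 2 knights.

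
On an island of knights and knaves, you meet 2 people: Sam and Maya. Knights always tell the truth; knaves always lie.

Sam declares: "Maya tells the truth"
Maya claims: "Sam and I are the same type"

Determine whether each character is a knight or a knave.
Sam is a knight.
Maya is a knight.

Verification:
- Sam (knight) says "Maya tells the truth" - this is TRUE because Maya is a knight.
- Maya (knight) says "Sam and I are the same type" - this is TRUE because Maya is a knight and Sam is a knight.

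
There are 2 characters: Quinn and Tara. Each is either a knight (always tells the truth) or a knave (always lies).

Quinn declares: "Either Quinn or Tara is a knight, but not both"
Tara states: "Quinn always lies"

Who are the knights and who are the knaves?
Quinn is a knight.
Tara is a knave.

Verification:
- Quinn (knight) says "Either Quinn or Tara is a knight, but not both" - this is TRUE because Quinn is a knight and Tara is a knave.
- Tara (knave) says "Quinn always lies" - this is FALSE (a lie) because Quinn is a knight.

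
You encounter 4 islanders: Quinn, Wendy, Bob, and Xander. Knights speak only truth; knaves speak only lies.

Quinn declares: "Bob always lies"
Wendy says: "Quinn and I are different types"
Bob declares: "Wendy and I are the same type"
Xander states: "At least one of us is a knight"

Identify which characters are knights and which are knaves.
Quinn is a knave.
Wendy is a knight.
Bob is a knight.
Xander is a knight.

Verification:
- Quinn (knave) says "Bob always lies" - this is FALSE (a lie) because Bob is a knight.
- Wendy (knight) says "Quinn and I are different types" - this is TRUE because Wendy is a knight and Quinn is a knave.
- Bob (knight) says "Wendy and I are the same type" - this is TRUE because Bob is a knight and Wendy is a knight.
- Xander (knight) says "At least one of us is a knight" - this is TRUE because Wendy, Bob, and Xander are knights.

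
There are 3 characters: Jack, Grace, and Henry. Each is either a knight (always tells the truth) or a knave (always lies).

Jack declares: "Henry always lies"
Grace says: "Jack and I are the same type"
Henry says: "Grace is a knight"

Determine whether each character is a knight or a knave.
Jack is a knight.
Grace is a knave.
Henry is a knave.

Verification:
- Jack (knight) says "Henry always lies" - this is TRUE because Henry is a knave.
- Grace (knave) says "Jack and I are the same type" - this is FALSE (a lie) because Grace is a knave and Jack is a knight.
- Henry (knave) says "Grace is a knight" - this is FALSE (a lie) because Grace is a knave.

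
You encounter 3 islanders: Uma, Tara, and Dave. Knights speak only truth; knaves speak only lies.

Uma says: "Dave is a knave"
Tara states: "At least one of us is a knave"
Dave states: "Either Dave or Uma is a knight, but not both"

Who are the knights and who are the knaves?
Uma is a knave.
Tara is a knight.
Dave is a knight.

Verification:
- Uma (knave) says "Dave is a knave" - this is FALSE (a lie) because Dave is a knight.
- Tara (knight) says "At least one of us is a knave" - this is TRUE because Uma is a knave.
- Dave (knight) says "Either Dave or Uma is a knight, but not both" - this is TRUE because Dave is a knight and Uma is a knave.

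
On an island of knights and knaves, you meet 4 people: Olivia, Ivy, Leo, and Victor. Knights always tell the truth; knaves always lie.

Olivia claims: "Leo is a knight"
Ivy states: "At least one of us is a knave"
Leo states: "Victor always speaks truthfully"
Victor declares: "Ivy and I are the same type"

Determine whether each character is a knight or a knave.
Olivia is a knave.
Ivy is a knight.
Leo is a knave.
Victor is a knave.

Verification:
- Olivia (knave) says "Leo is a knight" - this is FALSE (a lie) because Leo is a knave.
- Ivy (knight) says "At least one of us is a knave" - this is TRUE because Olivia, Leo, and Victor are knaves.
- Leo (knave) says "Victor always speaks truthfully" - this is FALSE (a lie) because Victor is a knave.
- Victor (knave) says "Ivy and I are the same type" - this is FALSE (a lie) because Victor is a knave and Ivy is a knight.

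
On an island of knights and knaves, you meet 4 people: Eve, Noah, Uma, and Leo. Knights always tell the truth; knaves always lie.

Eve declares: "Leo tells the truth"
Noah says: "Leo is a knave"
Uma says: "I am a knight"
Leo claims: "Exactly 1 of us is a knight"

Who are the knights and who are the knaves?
Eve is a knave.
Noah is a knight.
Uma is a knight.
Leo is a knave.

Verification:
- Eve (knave) says "Leo tells the truth" - this is FALSE (a lie) because Leo is a knave.
- Noah (knight) says "Leo is a knave" - this is TRUE because Leo is a knave.
- Uma (knight) says "I am a knight" - this is TRUE because Uma is a knight.
- Leo (knave) says "Exactly 1 of us is a knight" - this is FALSE (a lie) because there are 2 knights.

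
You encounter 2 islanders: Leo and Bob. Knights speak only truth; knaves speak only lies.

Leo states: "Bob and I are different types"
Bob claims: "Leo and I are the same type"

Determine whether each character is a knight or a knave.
Leo is a knight.
Bob is a knave.

Verification:
- Leo (knight) says "Bob and I are different types" - this is TRUE because Leo is a knight and Bob is a knave.
- Bob (knave) says "Leo and I are the same type" - this is FALSE (a lie) because Bob is a knave and Leo is a knight.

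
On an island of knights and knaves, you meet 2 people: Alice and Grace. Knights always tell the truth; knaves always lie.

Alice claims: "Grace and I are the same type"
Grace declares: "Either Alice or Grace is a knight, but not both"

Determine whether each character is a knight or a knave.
Alice is a knave.
Grace is a knight.

Verification:
- Alice (knave) says "Grace and I are the same type" - this is FALSE (a lie) because Alice is a knave and Grace is a knight.
- Grace (knight) says "Either Alice or Grace is a knight, but not both" - this is TRUE because Alice is a knave and Grace is a knight.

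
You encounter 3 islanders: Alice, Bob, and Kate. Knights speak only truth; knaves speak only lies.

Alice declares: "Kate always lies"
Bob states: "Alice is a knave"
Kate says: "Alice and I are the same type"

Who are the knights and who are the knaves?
Alice is a knight.
Bob is a knave.
Kate is a knave.

Verification:
- Alice (knight) says "Kate always lies" - this is TRUE because Kate is a knave.
- Bob (knave) says "Alice is a knave" - this is FALSE (a lie) because Alice is a knight.
- Kate (knave) says "Alice and I are the same type" - this is FALSE (a lie) because Kate is a knave and Alice is a knight.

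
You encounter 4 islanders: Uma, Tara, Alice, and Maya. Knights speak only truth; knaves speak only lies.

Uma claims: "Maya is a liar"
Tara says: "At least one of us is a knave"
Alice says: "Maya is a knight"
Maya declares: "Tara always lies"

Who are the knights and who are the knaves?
Uma is a knight.
Tara is a knight.
Alice is a knave.
Maya is a knave.

Verification:
- Uma (knight) says "Maya is a liar" - this is TRUE because Maya is a knave.
- Tara (knight) says "At least one of us is a knave" - this is TRUE because Alice and Maya are knaves.
- Alice (knave) says "Maya is a knight" - this is FALSE (a lie) because Maya is a knave.
- Maya (knave) says "Tara always lies" - this is FALSE (a lie) because Tara is a knight.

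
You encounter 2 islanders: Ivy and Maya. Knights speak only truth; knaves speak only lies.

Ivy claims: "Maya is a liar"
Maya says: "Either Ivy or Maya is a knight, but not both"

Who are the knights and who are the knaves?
Ivy is a knave.
Maya is a knight.

Verification:
- Ivy (knave) says "Maya is a liar" - this is FALSE (a lie) because Maya is a knight.
- Maya (knight) says "Either Ivy or Maya is a knight, but not both" - this is TRUE because Ivy is a knave and Maya is a knight.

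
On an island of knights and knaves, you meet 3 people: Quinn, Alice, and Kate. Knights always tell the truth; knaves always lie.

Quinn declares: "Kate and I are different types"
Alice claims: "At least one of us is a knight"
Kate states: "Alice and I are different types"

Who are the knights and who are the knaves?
Quinn is a knave.
Alice is a knave.
Kate is a knave.

Verification:
- Quinn (knave) says "Kate and I are different types" - this is FALSE (a lie) because Quinn is a knave and Kate is a knave.
- Alice (knave) says "At least one of us is a knight" - this is FALSE (a lie) because no one is a knight.
- Kate (knave) says "Alice and I are different types" - this is FALSE (a lie) because Kate is a knave and Alice is a knave.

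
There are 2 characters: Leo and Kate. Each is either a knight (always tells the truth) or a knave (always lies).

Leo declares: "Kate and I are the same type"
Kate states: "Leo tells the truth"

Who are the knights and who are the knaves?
Leo is a knight.
Kate is a knight.

Verification:
- Leo (knight) says "Kate and I are the same type" - this is TRUE because Leo is a knight and Kate is a knight.
- Kate (knight) says "Leo tells the truth" - this is TRUE because Leo is a knight.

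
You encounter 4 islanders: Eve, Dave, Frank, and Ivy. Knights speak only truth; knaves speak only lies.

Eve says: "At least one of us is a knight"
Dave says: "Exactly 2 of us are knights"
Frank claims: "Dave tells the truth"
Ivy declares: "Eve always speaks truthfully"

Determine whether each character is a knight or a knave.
Eve is a knave.
Dave is a knave.
Frank is a knave.
Ivy is a knave.

Verification:
- Eve (knave) says "At least one of us is a knight" - this is FALSE (a lie) because no one is a knight.
- Dave (knave) says "Exactly 2 of us are knights" - this is FALSE (a lie) because there are 0 knights.
- Frank (knave) says "Dave tells the truth" - this is FALSE (a lie) because Dave is a knave.
- Ivy (knave) says "Eve always speaks truthfully" - this is FALSE (a lie) because Eve is a knave.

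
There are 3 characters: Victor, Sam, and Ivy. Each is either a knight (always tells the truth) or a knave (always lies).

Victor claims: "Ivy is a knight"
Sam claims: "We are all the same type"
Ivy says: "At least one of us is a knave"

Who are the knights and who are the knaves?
Victor is a knight.
Sam is a knave.
Ivy is a knight.

Verification:
- Victor (knight) says "Ivy is a knight" - this is TRUE because Ivy is a knight.
- Sam (knave) says "We are all the same type" - this is FALSE (a lie) because Victor and Ivy are knights and Sam is a knave.
- Ivy (knight) says "At least one of us is a knave" - this is TRUE because Sam is a knave.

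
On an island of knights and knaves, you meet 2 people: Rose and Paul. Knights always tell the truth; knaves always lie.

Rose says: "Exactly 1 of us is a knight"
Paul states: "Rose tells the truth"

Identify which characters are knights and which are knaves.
Rose is a knave.
Paul is a knave.

Verification:
- Rose (knave) says "Exactly 1 of us is a knight" - this is FALSE (a lie) because there are 0 knights.
- Paul (knave) says "Rose tells the truth" - this is FALSE (a lie) because Rose is a knave.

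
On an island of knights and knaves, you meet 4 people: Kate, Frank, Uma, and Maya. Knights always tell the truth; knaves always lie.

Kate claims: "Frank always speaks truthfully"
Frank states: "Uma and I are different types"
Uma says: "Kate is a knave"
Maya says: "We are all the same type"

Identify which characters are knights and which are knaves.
Kate is a knight.
Frank is a knight.
Uma is a knave.
Maya is a knave.

Verification:
- Kate (knight) says "Frank always speaks truthfully" - this is TRUE because Frank is a knight.
- Frank (knight) says "Uma and I are different types" - this is TRUE because Frank is a knight and Uma is a knave.
- Uma (knave) says "Kate is a knave" - this is FALSE (a lie) because Kate is a knight.
- Maya (knave) says "We are all the same type" - this is FALSE (a lie) because Kate and Frank are knights and Uma and Maya are knaves.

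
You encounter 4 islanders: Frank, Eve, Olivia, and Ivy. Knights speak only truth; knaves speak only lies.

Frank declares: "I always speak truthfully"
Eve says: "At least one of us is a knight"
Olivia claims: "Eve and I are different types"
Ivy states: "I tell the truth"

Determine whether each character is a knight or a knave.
Frank is a knave.
Eve is a knave.
Olivia is a knave.
Ivy is a knave.

Verification:
- Frank (knave) says "I always speak truthfully" - this is FALSE (a lie) because Frank is a knave.
- Eve (knave) says "At least one of us is a knight" - this is FALSE (a lie) because no one is a knight.
- Olivia (knave) says "Eve and I are different types" - this is FALSE (a lie) because Olivia is a knave and Eve is a knave.
- Ivy (knave) says "I tell the truth" - this is FALSE (a lie) because Ivy is a knave.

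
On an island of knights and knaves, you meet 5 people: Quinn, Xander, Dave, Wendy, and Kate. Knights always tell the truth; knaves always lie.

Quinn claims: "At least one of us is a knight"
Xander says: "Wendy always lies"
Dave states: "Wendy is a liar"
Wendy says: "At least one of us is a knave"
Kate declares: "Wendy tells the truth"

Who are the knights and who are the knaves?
Quinn is a knight.
Xander is a knave.
Dave is a knave.
Wendy is a knight.
Kate is a knight.

Verification:
- Quinn (knight) says "At least one of us is a knight" - this is TRUE because Quinn, Wendy, and Kate are knights.
- Xander (knave) says "Wendy always lies" - this is FALSE (a lie) because Wendy is a knight.
- Dave (knave) says "Wendy is a liar" - this is FALSE (a lie) because Wendy is a knight.
- Wendy (knight) says "At least one of us is a knave" - this is TRUE because Xander and Dave are knaves.
- Kate (knight) says "Wendy tells the truth" - this is TRUE because Wendy is a knight.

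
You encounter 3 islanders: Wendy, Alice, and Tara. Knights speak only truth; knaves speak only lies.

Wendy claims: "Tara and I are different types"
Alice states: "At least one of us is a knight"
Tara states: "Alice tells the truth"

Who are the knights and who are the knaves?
Wendy is a knave.
Alice is a knave.
Tara is a knave.

Verification:
- Wendy (knave) says "Tara and I are different types" - this is FALSE (a lie) because Wendy is a knave and Tara is a knave.
- Alice (knave) says "At least one of us is a knight" - this is FALSE (a lie) because no one is a knight.
- Tara (knave) says "Alice tells the truth" - this is FALSE (a lie) because Alice is a knave.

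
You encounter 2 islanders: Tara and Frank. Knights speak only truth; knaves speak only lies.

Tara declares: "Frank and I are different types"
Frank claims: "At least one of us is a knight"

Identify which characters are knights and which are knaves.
Tara is a knave.
Frank is a knave.

Verification:
- Tara (knave) says "Frank and I are different types" - this is FALSE (a lie) because Tara is a knave and Frank is a knave.
- Frank (knave) says "At least one of us is a knight" - this is FALSE (a lie) because no one is a knight.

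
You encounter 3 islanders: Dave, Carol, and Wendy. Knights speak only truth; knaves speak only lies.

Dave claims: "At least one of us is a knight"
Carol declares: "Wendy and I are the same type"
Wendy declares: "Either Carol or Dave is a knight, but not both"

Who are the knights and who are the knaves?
Dave is a knight.
Carol is a knave.
Wendy is a knight.

Verification:
- Dave (knight) says "At least one of us is a knight" - this is TRUE because Dave and Wendy are knights.
- Carol (knave) says "Wendy and I are the same type" - this is FALSE (a lie) because Carol is a knave and Wendy is a knight.
- Wendy (knight) says "Either Carol or Dave is a knight, but not both" - this is TRUE because Carol is a knave and Dave is a knight.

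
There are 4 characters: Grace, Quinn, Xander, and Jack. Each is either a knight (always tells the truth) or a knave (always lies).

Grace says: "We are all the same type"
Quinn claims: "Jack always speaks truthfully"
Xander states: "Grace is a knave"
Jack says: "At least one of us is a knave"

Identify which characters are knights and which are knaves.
Grace is a knave.
Quinn is a knight.
Xander is a knight.
Jack is a knight.

Verification:
- Grace (knave) says "We are all the same type" - this is FALSE (a lie) because Quinn, Xander, and Jack are knights and Grace is a knave.
- Quinn (knight) says "Jack always speaks truthfully" - this is TRUE because Jack is a knight.
- Xander (knight) says "Grace is a knave" - this is TRUE because Grace is a knave.
- Jack (knight) says "At least one of us is a knave" - this is TRUE because Grace is a knave.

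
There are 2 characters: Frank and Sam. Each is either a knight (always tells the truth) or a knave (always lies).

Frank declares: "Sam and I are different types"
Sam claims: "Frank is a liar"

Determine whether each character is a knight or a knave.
Frank is a knight.
Sam is a knave.

Verification:
- Frank (knight) says "Sam and I are different types" - this is TRUE because Frank is a knight and Sam is a knave.
- Sam (knave) says "Frank is a liar" - this is FALSE (a lie) because Frank is a knight.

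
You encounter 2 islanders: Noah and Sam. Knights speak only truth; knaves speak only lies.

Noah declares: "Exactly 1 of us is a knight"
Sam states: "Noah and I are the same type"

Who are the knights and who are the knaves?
Noah is a knight.
Sam is a knave.

Verification:
- Noah (knight) says "Exactly 1 of us is a knight" - this is TRUE because there are 1 knights.
- Sam (knave) says "Noah and I are the same type" - this is FALSE (a lie) because Sam is a knave and Noah is a knight.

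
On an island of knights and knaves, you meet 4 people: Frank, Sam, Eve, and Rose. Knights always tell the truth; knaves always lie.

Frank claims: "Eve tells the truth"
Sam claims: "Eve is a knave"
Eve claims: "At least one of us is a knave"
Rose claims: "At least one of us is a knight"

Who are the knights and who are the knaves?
Frank is a knight.
Sam is a knave.
Eve is a knight.
Rose is a knight.

Verification:
- Frank (knight) says "Eve tells the truth" - this is TRUE because Eve is a knight.
- Sam (knave) says "Eve is a knave" - this is FALSE (a lie) because Eve is a knight.
- Eve (knight) says "At least one of us is a knave" - this is TRUE because Sam is a knave.
- Rose (knight) says "At least one of us is a knight" - this is TRUE because Frank, Eve, and Rose are knights.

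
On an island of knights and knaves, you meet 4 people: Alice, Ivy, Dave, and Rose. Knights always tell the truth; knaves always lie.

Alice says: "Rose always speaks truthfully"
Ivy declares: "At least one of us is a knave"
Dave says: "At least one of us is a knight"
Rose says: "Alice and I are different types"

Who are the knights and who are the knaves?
Alice is a knave.
Ivy is a knight.
Dave is a knight.
Rose is a knave.

Verification:
- Alice (knave) says "Rose always speaks truthfully" - this is FALSE (a lie) because Rose is a knave.
- Ivy (knight) says "At least one of us is a knave" - this is TRUE because Alice and Rose are knaves.
- Dave (knight) says "At least one of us is a knight" - this is TRUE because Ivy and Dave are knights.
- Rose (knave) says "Alice and I are different types" - this is FALSE (a lie) because Rose is a knave and Alice is a knave.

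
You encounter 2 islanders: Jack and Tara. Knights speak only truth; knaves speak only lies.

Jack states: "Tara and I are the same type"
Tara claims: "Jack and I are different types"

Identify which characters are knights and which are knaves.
Jack is a knave.
Tara is a knight.

Verification:
- Jack (knave) says "Tara and I are the same type" - this is FALSE (a lie) because Jack is a knave and Tara is a knight.
- Tara (knight) says "Jack and I are different types" - this is TRUE because Tara is a knight and Jack is a knave.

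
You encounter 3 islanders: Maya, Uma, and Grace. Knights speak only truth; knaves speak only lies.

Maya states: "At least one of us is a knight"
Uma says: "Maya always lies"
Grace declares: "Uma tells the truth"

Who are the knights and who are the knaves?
Maya is a knight.
Uma is a knave.
Grace is a knave.

Verification:
- Maya (knight) says "At least one of us is a knight" - this is TRUE because Maya is a knight.
- Uma (knave) says "Maya always lies" - this is FALSE (a lie) because Maya is a knight.
- Grace (knave) says "Uma tells the truth" - this is FALSE (a lie) because Uma is a knave.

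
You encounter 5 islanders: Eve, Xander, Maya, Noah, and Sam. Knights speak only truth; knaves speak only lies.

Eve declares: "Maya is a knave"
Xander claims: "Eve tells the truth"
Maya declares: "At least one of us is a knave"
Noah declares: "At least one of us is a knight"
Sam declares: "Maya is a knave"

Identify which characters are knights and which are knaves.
Eve is a knave.
Xander is a knave.
Maya is a knight.
Noah is a knight.
Sam is a knave.

Verification:
- Eve (knave) says "Maya is a knave" - this is FALSE (a lie) because Maya is a knight.
- Xander (knave) says "Eve tells the truth" - this is FALSE (a lie) because Eve is a knave.
- Maya (knight) says "At least one of us is a knave" - this is TRUE because Eve, Xander, and Sam are knaves.
- Noah (knight) says "At least one of us is a knight" - this is TRUE because Maya and Noah are knights.
- Sam (knave) says "Maya is a knave" - this is FALSE (a lie) because Maya is a knight.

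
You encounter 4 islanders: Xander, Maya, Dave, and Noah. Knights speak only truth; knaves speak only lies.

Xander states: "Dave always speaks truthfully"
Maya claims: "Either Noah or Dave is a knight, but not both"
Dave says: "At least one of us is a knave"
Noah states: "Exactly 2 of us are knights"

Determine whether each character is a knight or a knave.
Xander is a knight.
Maya is a knight.
Dave is a knight.
Noah is a knave.

Verification:
- Xander (knight) says "Dave always speaks truthfully" - this is TRUE because Dave is a knight.
- Maya (knight) says "Either Noah or Dave is a knight, but not both" - this is TRUE because Noah is a knave and Dave is a knight.
- Dave (knight) says "At least one of us is a knave" - this is TRUE because Noah is a knave.
- Noah (knave) says "Exactly 2 of us are knights" - this is FALSE (a lie) because there are 3 knights.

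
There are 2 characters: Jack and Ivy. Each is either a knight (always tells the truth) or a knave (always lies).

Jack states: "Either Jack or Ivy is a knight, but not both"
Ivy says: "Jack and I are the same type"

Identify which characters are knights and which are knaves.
Jack is a knight.
Ivy is a knave.

Verification:
- Jack (knight) says "Either Jack or Ivy is a knight, but not both" - this is TRUE because Jack is a knight and Ivy is a knave.
- Ivy (knave) says "Jack and I are the same type" - this is FALSE (a lie) because Ivy is a knave and Jack is a knight.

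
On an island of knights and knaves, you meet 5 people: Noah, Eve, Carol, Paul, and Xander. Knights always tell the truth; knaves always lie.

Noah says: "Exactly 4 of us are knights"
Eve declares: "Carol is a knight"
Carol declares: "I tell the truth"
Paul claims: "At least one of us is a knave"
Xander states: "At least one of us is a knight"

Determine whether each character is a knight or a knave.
Noah is a knave.
Eve is a knave.
Carol is a knave.
Paul is a knight.
Xander is a knight.

Verification:
- Noah (knave) says "Exactly 4 of us are knights" - this is FALSE (a lie) because there are 2 knights.
- Eve (knave) says "Carol is a knight" - this is FALSE (a lie) because Carol is a knave.
- Carol (knave) says "I tell the truth" - this is FALSE (a lie) because Carol is a knave.
- Paul (knight) says "At least one of us is a knave" - this is TRUE because Noah, Eve, and Carol are knaves.
- Xander (knight) says "At least one of us is a knight" - this is TRUE because Paul and Xander are knights.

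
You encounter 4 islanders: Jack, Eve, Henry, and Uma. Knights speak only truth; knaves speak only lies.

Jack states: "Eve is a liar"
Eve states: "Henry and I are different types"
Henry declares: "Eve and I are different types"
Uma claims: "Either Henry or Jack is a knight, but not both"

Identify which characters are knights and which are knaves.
Jack is a knight.
Eve is a knave.
Henry is a knave.
Uma is a knight.

Verification:
- Jack (knight) says "Eve is a liar" - this is TRUE because Eve is a knave.
- Eve (knave) says "Henry and I are different types" - this is FALSE (a lie) because Eve is a knave and Henry is a knave.
- Henry (knave) says "Eve and I are different types" - this is FALSE (a lie) because Henry is a knave and Eve is a knave.
- Uma (knight) says "Either Henry or Jack is a knight, but not both" - this is TRUE because Henry is a knave and Jack is a knight.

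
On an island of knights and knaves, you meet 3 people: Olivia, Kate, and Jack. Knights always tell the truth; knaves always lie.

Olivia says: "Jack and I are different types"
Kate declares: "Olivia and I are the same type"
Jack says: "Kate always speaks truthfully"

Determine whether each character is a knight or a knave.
Olivia is a knight.
Kate is a knave.
Jack is a knave.

Verification:
- Olivia (knight) says "Jack and I are different types" - this is TRUE because Olivia is a knight and Jack is a knave.
- Kate (knave) says "Olivia and I are the same type" - this is FALSE (a lie) because Kate is a knave and Olivia is a knight.
- Jack (knave) says "Kate always speaks truthfully" - this is FALSE (a lie) because Kate is a knave.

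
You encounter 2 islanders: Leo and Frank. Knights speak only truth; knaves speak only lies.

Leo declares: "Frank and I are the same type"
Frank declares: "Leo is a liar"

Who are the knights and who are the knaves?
Leo is a knave.
Frank is a knight.

Verification:
- Leo (knave) says "Frank and I are the same type" - this is FALSE (a lie) because Leo is a knave and Frank is a knight.
- Frank (knight) says "Leo is a liar" - this is TRUE because Leo is a knave.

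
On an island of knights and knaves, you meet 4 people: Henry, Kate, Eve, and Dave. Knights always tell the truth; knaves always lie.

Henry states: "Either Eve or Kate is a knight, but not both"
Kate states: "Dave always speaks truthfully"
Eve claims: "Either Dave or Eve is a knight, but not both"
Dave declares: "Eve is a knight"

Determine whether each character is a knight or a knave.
Henry is a knave.
Kate is a knave.
Eve is a knave.
Dave is a knave.

Verification:
- Henry (knave) says "Either Eve or Kate is a knight, but not both" - this is FALSE (a lie) because Eve is a knave and Kate is a knave.
- Kate (knave) says "Dave always speaks truthfully" - this is FALSE (a lie) because Dave is a knave.
- Eve (knave) says "Either Dave or Eve is a knight, but not both" - this is FALSE (a lie) because Dave is a knave and Eve is a knave.
- Dave (knave) says "Eve is a knight" - this is FALSE (a lie) because Eve is a knave.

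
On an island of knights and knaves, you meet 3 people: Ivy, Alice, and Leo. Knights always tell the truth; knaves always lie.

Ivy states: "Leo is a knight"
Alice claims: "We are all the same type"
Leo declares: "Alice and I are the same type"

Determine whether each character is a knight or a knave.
Ivy is a knight.
Alice is a knight.
Leo is a knight.

Verification:
- Ivy (knight) says "Leo is a knight" - this is TRUE because Leo is a knight.
- Alice (knight) says "We are all the same type" - this is TRUE because Ivy, Alice, and Leo are knights.
- Leo (knight) says "Alice and I are the same type" - this is TRUE because Leo is a knight and Alice is a knight.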